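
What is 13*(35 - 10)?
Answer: 325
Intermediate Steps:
13*(35 - 10) = 13*25 = 325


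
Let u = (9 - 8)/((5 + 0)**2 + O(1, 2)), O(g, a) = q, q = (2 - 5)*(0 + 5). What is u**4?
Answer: 1/10000 ≈ 0.00010000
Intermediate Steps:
q = -15 (q = -3*5 = -15)
O(g, a) = -15
u = 1/10 (u = (9 - 8)/((5 + 0)**2 - 15) = 1/(5**2 - 15) = 1/(25 - 15) = 1/10 ≈ 0.10000)
u**4 = (1/10)**4 = 1/10000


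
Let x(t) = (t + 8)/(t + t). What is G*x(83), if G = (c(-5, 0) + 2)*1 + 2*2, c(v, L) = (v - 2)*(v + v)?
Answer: 3458/83 ≈ 41.663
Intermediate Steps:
c(v, L) = 2*v*(-2 + v) (c(v, L) = (-2 + v)*(2*v) = 2*v*(-2 + v))
x(t) = (8 + t)/(2*t) (x(t) = (8 + t)/((2*t)) = (8 + t)*(1/(2*t)) = (8 + t)/(2*t))
G = 76 (G = (2*(-5)*(-2 - 5) + 2)*1 + 2*2 = (2*(-5)*(-7) + 2)*1 + 4 = (70 + 2)*1 + 4 = 72*1 + 4 = 72 + 4 = 76)
G*x(83) = 76*((1/2)*(8 + 83)/83) = 76*((1/2)*(1/83)*91) = 76*(91/166) = 3458/83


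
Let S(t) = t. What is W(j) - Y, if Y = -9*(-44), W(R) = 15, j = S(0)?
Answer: -381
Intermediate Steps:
j = 0
Y = 396
W(j) - Y = 15 - 1*396 = 15 - 396 = -381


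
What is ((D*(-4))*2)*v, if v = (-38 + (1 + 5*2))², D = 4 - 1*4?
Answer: 0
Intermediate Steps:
D = 0 (D = 4 - 4 = 0)
v = 729 (v = (-38 + (1 + 10))² = (-38 + 11)² = (-27)² = 729)
((D*(-4))*2)*v = ((0*(-4))*2)*729 = (0*2)*729 = 0*729 = 0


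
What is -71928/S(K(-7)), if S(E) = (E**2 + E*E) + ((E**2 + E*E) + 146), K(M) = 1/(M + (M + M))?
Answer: -15860124/32195 ≈ -492.63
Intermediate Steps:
K(M) = 1/(3*M) (K(M) = 1/(M + 2*M) = 1/(3*M))
S(E) = 146 + 4*E**2 (S(E) = (E**2 + E**2) + ((E**2 + E**2) + 146) = 2*E**2 + (2*E**2 + 146) = 2*E**2 + (146 + 2*E**2) = 146 + 4*E**2)
-71928/S(K(-7)) = -71928/(146 + 4*((1/3)/(-7))**2) = -71928/(146 + 4*((1/3)*(-1/7))**2) = -71928/(146 + 4*(-1/21)**2) = -71928/(146 + 4*(1/441)) = -71928/(146 + 4/441) = -71928/64390/441 = -71928*441/64390 = -15860124/32195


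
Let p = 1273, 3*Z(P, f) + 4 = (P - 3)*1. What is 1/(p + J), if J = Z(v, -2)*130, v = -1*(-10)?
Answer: 1/1403 ≈ 0.00071276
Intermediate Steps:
v = 10
Z(P, f) = -7/3 + P/3 (Z(P, f) = -4/3 + ((P - 3)*1)/3 = -4/3 + ((-3 + P)*1)/3 = -4/3 + (-3 + P)/3 = -4/3 + (-1 + P/3) = -7/3 + P/3)
J = 130 (J = (-7/3 + (1/3)*10)*130 = (-7/3 + 10/3)*130 = 1*130 = 130)
1/(p + J) = 1/(1273 + 130) = 1/1403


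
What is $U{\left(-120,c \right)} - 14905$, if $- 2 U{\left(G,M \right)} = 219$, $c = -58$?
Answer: $- \frac{30029}{2} \approx -15015.0$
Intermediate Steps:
$U{\left(G,M \right)} = - \frac{219}{2}$ ($U{\left(G,M \right)} = \left(- \frac{1}{2}\right) 219 = - \frac{219}{2}$)
$U{\left(-120,c \right)} - 14905 = - \frac{219}{2} - 14905 = - \frac{30029}{2}$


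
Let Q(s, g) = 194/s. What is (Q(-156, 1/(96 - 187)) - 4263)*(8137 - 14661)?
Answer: 1084977082/39 ≈ 2.7820e+7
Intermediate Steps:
(Q(-156, 1/(96 - 187)) - 4263)*(8137 - 14661) = (194/(-156) - 4263)*(8137 - 14661) = (194*(-1/156) - 4263)*(-6524) = (-97/78 - 4263)*(-6524) = -332611/78*(-6524) = 1084977082/39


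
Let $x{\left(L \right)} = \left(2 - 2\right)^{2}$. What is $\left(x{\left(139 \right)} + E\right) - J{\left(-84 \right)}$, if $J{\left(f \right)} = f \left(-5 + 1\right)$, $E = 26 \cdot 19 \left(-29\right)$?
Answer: $-14662$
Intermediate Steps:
$E = -14326$ ($E = 494 \left(-29\right) = -14326$)
$x{\left(L \right)} = 0$ ($x{\left(L \right)} = 0^{2} = 0$)
$J{\left(f \right)} = - 4 f$ ($J{\left(f \right)} = f \left(-4\right) = - 4 f$)
$\left(x{\left(139 \right)} + E\right) - J{\left(-84 \right)} = \left(0 - 14326\right) - \left(-4\right) \left(-84\right) = -14326 - 336 = -14662$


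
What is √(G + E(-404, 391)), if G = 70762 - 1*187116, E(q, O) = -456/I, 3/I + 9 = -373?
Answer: I*√58290 ≈ 241.43*I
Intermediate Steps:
I = -3/382 (I = 3/(-9 - 373) = 3/(-382) = 3*(-1/382) = -3/382 ≈ -0.0078534)
E(q, O) = 58064 (E(q, O) = -456/(-3/382) = -456*(-382/3) = 58064)
G = -116354 (G = 70762 - 187116 = -116354)
√(G + E(-404, 391)) = √(-116354 + 58064) = √(-58290) = I*√58290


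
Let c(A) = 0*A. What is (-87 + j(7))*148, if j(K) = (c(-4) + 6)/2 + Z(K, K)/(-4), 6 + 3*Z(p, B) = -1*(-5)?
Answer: -37259/3 ≈ -12420.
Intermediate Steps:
Z(p, B) = -1/3 (Z(p, B) = -2 + (-1*(-5))/3 = -2 + (1/3)*5 = -2 + 5/3 = -1/3)
c(A) = 0
j(K) = 37/12 (j(K) = (0 + 6)/2 - 1/3/(-4) = 6*(1/2) - 1/3*(-1/4) = 3 + 1/12 = 37/12)
(-87 + j(7))*148 = (-87 + 37/12)*148 = -1007/12*148 = -37259/3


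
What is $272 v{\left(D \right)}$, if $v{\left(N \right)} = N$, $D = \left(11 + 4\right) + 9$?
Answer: $6528$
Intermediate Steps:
$D = 24$ ($D = 15 + 9 = 24$)
$272 v{\left(D \right)} = 272 \cdot 24 = 6528$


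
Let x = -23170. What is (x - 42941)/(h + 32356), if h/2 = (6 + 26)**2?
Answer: -22037/11468 ≈ -1.9216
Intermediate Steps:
h = 2048 (h = 2*(6 + 26)**2 = 2*32**2 = 2*1024 = 2048)
(x - 42941)/(h + 32356) = (-23170 - 42941)/(2048 + 32356) = -66111/34404 = -66111*1/34404 = -22037/11468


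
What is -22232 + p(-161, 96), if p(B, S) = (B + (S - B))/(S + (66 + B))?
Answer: -22136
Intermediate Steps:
p(B, S) = S/(66 + B + S)
-22232 + p(-161, 96) = -22232 + 96/(66 - 161 + 96) = -22232 + 96/1 = -22232 + 96*1 = -22232 + 96 = -22136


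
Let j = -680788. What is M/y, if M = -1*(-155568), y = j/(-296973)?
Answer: 11549873916/170197 ≈ 67862.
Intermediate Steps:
y = 680788/296973 (y = -680788/(-296973) = -680788*(-1/296973) = 680788/296973 ≈ 2.2924)
M = 155568
M/y = 155568/(680788/296973) = 155568*(296973/680788) = 11549873916/170197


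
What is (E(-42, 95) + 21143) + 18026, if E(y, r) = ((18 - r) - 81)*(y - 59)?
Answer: 55127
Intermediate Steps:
E(y, r) = (-63 - r)*(-59 + y)
(E(-42, 95) + 21143) + 18026 = ((3717 - 63*(-42) + 59*95 - 1*95*(-42)) + 21143) + 18026 = ((3717 + 2646 + 5605 + 3990) + 21143) + 18026 = (15958 + 21143) + 18026 = 37101 + 18026 = 55127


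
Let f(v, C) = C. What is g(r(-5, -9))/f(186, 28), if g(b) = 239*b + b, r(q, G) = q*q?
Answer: 1500/7 ≈ 214.29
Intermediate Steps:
r(q, G) = q²
g(b) = 240*b
g(r(-5, -9))/f(186, 28) = (240*(-5)²)/28 = (240*25)*(1/28) = 6000*(1/28) = 1500/7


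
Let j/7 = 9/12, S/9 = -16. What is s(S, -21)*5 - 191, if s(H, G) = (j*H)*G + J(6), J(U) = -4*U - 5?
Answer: 79044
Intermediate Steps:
J(U) = -5 - 4*U
S = -144 (S = 9*(-16) = -144)
j = 21/4 (j = 7*(9/12) = 7*(9*(1/12)) = 7*(3/4) = 21/4 ≈ 5.2500)
s(H, G) = -29 + 21*G*H/4 (s(H, G) = (21*H/4)*G + (-5 - 4*6) = 21*G*H/4 + (-5 - 24) = 21*G*H/4 - 29 = -29 + 21*G*H/4)
s(S, -21)*5 - 191 = (-29 + (21/4)*(-21)*(-144))*5 - 191 = (-29 + 15876)*5 - 191 = 15847*5 - 191 = 79235 - 191 = 79044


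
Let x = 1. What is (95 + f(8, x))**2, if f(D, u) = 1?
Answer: 9216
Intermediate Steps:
(95 + f(8, x))**2 = (95 + 1)**2 = 96**2 = 9216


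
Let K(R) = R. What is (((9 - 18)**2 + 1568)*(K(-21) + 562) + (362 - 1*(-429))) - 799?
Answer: 892101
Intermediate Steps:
(((9 - 18)**2 + 1568)*(K(-21) + 562) + (362 - 1*(-429))) - 799 = (((9 - 18)**2 + 1568)*(-21 + 562) + (362 - 1*(-429))) - 799 = (((-9)**2 + 1568)*541 + (362 + 429)) - 799 = ((81 + 1568)*541 + 791) - 799 = (1649*541 + 791) - 799 = (892109 + 791) - 799 = 892900 - 799 = 892101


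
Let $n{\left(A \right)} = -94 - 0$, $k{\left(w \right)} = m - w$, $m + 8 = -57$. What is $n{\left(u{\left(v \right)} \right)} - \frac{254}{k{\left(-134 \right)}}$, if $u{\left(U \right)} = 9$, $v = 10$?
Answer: $- \frac{6740}{69} \approx -97.681$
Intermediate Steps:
$m = -65$ ($m = -8 - 57 = -65$)
$k{\left(w \right)} = -65 - w$
$n{\left(A \right)} = -94$ ($n{\left(A \right)} = -94 + 0 = -94$)
$n{\left(u{\left(v \right)} \right)} - \frac{254}{k{\left(-134 \right)}} = -94 - \frac{254}{-65 - -134} = -94 - \frac{254}{-65 + 134} = -94 - \frac{254}{69} = - \frac{6740}{69}$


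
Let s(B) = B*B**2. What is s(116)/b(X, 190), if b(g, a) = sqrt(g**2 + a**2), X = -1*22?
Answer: 390224*sqrt(9146)/4573 ≈ 8160.7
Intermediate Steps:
X = -22
s(B) = B**3
b(g, a) = sqrt(a**2 + g**2)
s(116)/b(X, 190) = 116**3/(sqrt(190**2 + (-22)**2)) = 1560896/(sqrt(36100 + 484)) = 1560896/(sqrt(36584)) = 1560896/((2*sqrt(9146))) = 1560896*(sqrt(9146)/18292) = 390224*sqrt(9146)/4573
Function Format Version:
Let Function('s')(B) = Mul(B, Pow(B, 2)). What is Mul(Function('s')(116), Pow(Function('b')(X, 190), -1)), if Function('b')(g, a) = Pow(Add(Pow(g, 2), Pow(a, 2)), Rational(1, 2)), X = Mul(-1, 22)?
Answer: Mul(Rational(390224, 4573), Pow(9146, Rational(1, 2))) ≈ 8160.7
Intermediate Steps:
X = -22
Function('s')(B) = Pow(B, 3)
Function('b')(g, a) = Pow(Add(Pow(a, 2), Pow(g, 2)), Rational(1, 2))
Mul(Function('s')(116), Pow(Function('b')(X, 190), -1)) = Mul(Pow(116, 3), Pow(Pow(Add(Pow(190, 2), Pow(-22, 2)), Rational(1, 2)), -1)) = Mul(1560896, Pow(Pow(Add(36100, 484), Rational(1, 2)), -1)) = Mul(1560896, Pow(Pow(36584, Rational(1, 2)), -1)) = Mul(1560896, Pow(Mul(2, Pow(9146, Rational(1, 2))), -1)) = Mul(1560896, Mul(Rational(1, 18292), Pow(9146, Rational(1, 2)))) = Mul(Rational(390224, 4573), Pow(9146, Rational(1, 2)))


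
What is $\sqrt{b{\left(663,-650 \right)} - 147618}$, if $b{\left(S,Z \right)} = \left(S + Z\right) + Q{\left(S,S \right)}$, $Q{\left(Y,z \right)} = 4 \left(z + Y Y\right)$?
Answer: $\sqrt{1613323} \approx 1270.2$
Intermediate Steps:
$Q{\left(Y,z \right)} = 4 z + 4 Y^{2}$ ($Q{\left(Y,z \right)} = 4 \left(z + Y^{2}\right) = 4 z + 4 Y^{2}$)
$b{\left(S,Z \right)} = Z + 4 S^{2} + 5 S$ ($b{\left(S,Z \right)} = \left(S + Z\right) + \left(4 S + 4 S^{2}\right) = Z + 4 S^{2} + 5 S$)
$\sqrt{b{\left(663,-650 \right)} - 147618} = \sqrt{\left(-650 + 4 \cdot 663^{2} + 5 \cdot 663\right) - 147618} = \sqrt{\left(-650 + 4 \cdot 439569 + 3315\right) - 147618} = \sqrt{\left(-650 + 1758276 + 3315\right) - 147618} = \sqrt{1760941 - 147618} = \sqrt{1613323}$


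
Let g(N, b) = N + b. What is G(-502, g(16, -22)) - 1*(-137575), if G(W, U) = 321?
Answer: 137896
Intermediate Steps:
G(-502, g(16, -22)) - 1*(-137575) = 321 - 1*(-137575) = 321 + 137575 = 137896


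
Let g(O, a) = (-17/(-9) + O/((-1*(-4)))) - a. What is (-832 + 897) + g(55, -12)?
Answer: 3335/36 ≈ 92.639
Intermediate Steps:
g(O, a) = 17/9 - a + O/4 (g(O, a) = (-17*(-⅑) + O/4) - a = (17/9 + O*(¼)) - a = (17/9 + O/4) - a = 17/9 - a + O/4)
(-832 + 897) + g(55, -12) = (-832 + 897) + (17/9 - 1*(-12) + (¼)*55) = 65 + (17/9 + 12 + 55/4) = 65 + 995/36 = 3335/36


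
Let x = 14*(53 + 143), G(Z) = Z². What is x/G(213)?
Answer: 2744/45369 ≈ 0.060482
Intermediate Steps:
x = 2744 (x = 14*196 = 2744)
x/G(213) = 2744/(213²) = 2744/45369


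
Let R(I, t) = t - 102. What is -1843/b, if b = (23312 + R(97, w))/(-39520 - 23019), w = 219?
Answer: 115259377/23429 ≈ 4919.5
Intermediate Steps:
R(I, t) = -102 + t
b = -23429/62539 (b = (23312 + (-102 + 219))/(-39520 - 23019) = (23312 + 117)/(-62539) = 23429*(-1/62539) = -23429/62539 ≈ -0.37463)
-1843/b = -1843/(-23429/62539) = -1843*(-62539/23429) = 115259377/23429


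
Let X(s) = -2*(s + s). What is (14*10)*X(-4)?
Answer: 2240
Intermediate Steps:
X(s) = -4*s
(14*10)*X(-4) = (14*10)*(-4*(-4)) = 140*16 = 2240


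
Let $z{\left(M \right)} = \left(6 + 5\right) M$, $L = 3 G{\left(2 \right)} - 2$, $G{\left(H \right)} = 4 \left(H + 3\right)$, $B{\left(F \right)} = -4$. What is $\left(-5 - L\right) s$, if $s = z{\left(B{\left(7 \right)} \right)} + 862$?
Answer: $-51534$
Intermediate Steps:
$G{\left(H \right)} = 12 + 4 H$ ($G{\left(H \right)} = 4 \left(3 + H\right) = 12 + 4 H$)
$L = 58$ ($L = 3 \left(12 + 4 \cdot 2\right) - 2 = 3 \left(12 + 8\right) - 2 = 3 \cdot 20 - 2 = 60 - 2 = 58$)
$z{\left(M \right)} = 11 M$
$s = 818$ ($s = 11 \left(-4\right) + 862 = -44 + 862 = 818$)
$\left(-5 - L\right) s = \left(-5 - 58\right) 818 = \left(-63\right) 818 = -51534$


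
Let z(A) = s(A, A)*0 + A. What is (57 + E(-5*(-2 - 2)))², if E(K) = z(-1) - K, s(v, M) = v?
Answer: 1296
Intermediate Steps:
z(A) = A (z(A) = A*0 + A = 0 + A = A)
E(K) = -1 - K
(57 + E(-5*(-2 - 2)))² = (57 + (-1 - (-5)*(-2 - 2)))² = (57 + (-1 - (-5)*(-4)))² = (57 + (-1 - 1*20))² = (57 + (-1 - 20))² = (57 - 21)² = 36² = 1296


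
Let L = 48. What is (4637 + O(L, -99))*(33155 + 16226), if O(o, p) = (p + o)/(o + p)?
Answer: 229029078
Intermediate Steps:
O(o, p) = 1 (O(o, p) = (o + p)/(o + p) = 1)
(4637 + O(L, -99))*(33155 + 16226) = (4637 + 1)*(33155 + 16226) = 4638*49381 = 229029078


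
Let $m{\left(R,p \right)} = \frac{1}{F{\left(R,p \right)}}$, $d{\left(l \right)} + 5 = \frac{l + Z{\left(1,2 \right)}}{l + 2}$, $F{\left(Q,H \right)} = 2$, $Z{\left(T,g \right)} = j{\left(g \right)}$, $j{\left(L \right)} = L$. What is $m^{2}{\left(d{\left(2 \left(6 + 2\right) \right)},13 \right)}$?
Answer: $\frac{1}{4} \approx 0.25$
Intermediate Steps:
$Z{\left(T,g \right)} = g$
$d{\left(l \right)} = -4$ ($d{\left(l \right)} = -5 + \frac{l + 2}{l + 2} = -5 + \frac{2 + l}{2 + l} = -5 + 1 = -4$)
$m{\left(R,p \right)} = \frac{1}{2}$
$m^{2}{\left(d{\left(2 \left(6 + 2\right) \right)},13 \right)} = \left(\frac{1}{2}\right)^{2} = \frac{1}{4}$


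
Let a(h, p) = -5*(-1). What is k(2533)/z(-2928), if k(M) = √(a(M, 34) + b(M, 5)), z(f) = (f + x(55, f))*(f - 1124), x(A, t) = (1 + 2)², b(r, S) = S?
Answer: √10/11827788 ≈ 2.6736e-7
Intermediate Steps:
a(h, p) = 5
x(A, t) = 9 (x(A, t) = 3² = 9)
z(f) = (-1124 + f)*(9 + f) (z(f) = (f + 9)*(f - 1124) = (9 + f)*(-1124 + f) = (-1124 + f)*(9 + f))
k(M) = √10 (k(M) = √(5 + 5) = √10)
k(2533)/z(-2928) = √10/(-10116 + (-2928)² - 1115*(-2928)) = √10/(-10116 + 8573184 + 3264720) = √10/11827788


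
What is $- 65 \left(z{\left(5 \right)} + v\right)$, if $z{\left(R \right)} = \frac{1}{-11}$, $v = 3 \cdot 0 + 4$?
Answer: $- \frac{2795}{11} \approx -254.09$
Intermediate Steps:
$v = 4$ ($v = 0 + 4 = 4$)
$z{\left(R \right)} = - \frac{1}{11}$
$- 65 \left(z{\left(5 \right)} + v\right) = - 65 \left(- \frac{1}{11} + 4\right) = \left(-65\right) \frac{43}{11} = - \frac{2795}{11}$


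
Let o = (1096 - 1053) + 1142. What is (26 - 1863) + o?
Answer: -652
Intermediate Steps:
o = 1185 (o = 43 + 1142 = 1185)
(26 - 1863) + o = (26 - 1863) + 1185 = -1837 + 1185 = -652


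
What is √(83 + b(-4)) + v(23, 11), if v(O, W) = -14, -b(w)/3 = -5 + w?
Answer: -14 + √110 ≈ -3.5119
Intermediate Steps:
b(w) = 15 - 3*w (b(w) = -3*(-5 + w) = 15 - 3*w)
√(83 + b(-4)) + v(23, 11) = √(83 + (15 - 3*(-4))) - 14 = √(83 + (15 + 12)) - 14 = √(83 + 27) - 14 = √110 - 14 = -14 + √110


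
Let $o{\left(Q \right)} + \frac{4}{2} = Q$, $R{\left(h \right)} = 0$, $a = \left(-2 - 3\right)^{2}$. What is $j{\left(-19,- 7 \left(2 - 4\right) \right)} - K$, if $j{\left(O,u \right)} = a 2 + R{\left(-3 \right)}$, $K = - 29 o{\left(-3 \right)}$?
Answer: $-95$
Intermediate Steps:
$a = 25$ ($a = \left(-5\right)^{2} = 25$)
$o{\left(Q \right)} = -2 + Q$
$K = 145$ ($K = - 29 \left(-2 - 3\right) = \left(-29\right) \left(-5\right) = 145$)
$j{\left(O,u \right)} = 50$ ($j{\left(O,u \right)} = 25 \cdot 2 + 0 = 50 + 0 = 50$)
$j{\left(-19,- 7 \left(2 - 4\right) \right)} - K = 50 - 145 = -95$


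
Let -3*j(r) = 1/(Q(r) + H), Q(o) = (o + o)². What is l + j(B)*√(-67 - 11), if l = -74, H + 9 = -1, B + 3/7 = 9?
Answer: -74 - 49*I*√78/41730 ≈ -74.0 - 0.01037*I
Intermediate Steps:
B = 60/7 (B = -3/7 + 9 = 60/7 ≈ 8.5714)
Q(o) = 4*o² (Q(o) = (2*o)² = 4*o²)
H = -10 (H = -9 - 1 = -10)
j(r) = -1/(3*(-10 + 4*r²)) (j(r) = -1/(3*(4*r² - 10)) = -1/(3*(-10 + 4*r²)))
l + j(B)*√(-67 - 11) = -74 + (-1/(-30 + 12*(60/7)²))*√(-67 - 11) = -74 + (-1/(-30 + 12*(3600/49)))*√(-78) = -74 + (-1/(-30 + 43200/49))*(I*√78) = -74 + (-1/41730/49)*(I*√78) = -74 + (-1*49/41730)*(I*√78) = -74 - 49*I*√78/41730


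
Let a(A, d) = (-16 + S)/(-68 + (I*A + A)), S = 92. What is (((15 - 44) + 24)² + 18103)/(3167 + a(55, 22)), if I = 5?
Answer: 2374768/414915 ≈ 5.7235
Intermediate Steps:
a(A, d) = 76/(-68 + 6*A) (a(A, d) = (-16 + 92)/(-68 + (5*A + A)) = 76/(-68 + 6*A))
(((15 - 44) + 24)² + 18103)/(3167 + a(55, 22)) = (((15 - 44) + 24)² + 18103)/(3167 + 38/(-34 + 3*55)) = ((-29 + 24)² + 18103)/(3167 + 38/(-34 + 165)) = ((-5)² + 18103)/(3167 + 38/131) = (25 + 18103)/(3167 + 38*(1/131)) = 18128/(3167 + 38/131) = 18128/(414915/131) = 18128*(131/414915) = 2374768/414915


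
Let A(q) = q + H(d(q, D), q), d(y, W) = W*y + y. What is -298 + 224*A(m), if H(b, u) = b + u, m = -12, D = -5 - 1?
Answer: 7766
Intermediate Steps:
D = -6
d(y, W) = y + W*y
A(q) = -3*q (A(q) = q + (q*(1 - 6) + q) = q + (q*(-5) + q) = q + (-5*q + q) = q - 4*q = -3*q)
-298 + 224*A(m) = -298 + 224*(-3*(-12)) = -298 + 224*36 = -298 + 8064 = 7766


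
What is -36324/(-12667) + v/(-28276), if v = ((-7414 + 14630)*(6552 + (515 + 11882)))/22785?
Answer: 773942146304/291462539865 ≈ 2.6554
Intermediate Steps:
v = 19533712/3255 (v = (7216*(6552 + 12397))*(1/22785) = (7216*18949)*(1/22785) = 136735984*(1/22785) = 19533712/3255 ≈ 6001.1)
-36324/(-12667) + v/(-28276) = -36324/(-12667) + (19533712/3255)/(-28276) = -36324*(-1/12667) + (19533712/3255)*(-1/28276) = 36324/12667 - 4883428/23009595 = 773942146304/291462539865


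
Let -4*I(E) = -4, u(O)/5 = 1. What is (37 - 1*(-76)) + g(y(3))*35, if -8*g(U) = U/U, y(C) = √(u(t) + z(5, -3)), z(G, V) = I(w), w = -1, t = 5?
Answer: 869/8 ≈ 108.63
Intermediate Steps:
u(O) = 5 (u(O) = 5*1 = 5)
I(E) = 1 (I(E) = -¼*(-4) = 1)
z(G, V) = 1
y(C) = √6 (y(C) = √(5 + 1) = √6)
g(U) = -⅛ (g(U) = -U/(8*U) = -⅛*1 = -⅛)
(37 - 1*(-76)) + g(y(3))*35 = (37 - 1*(-76)) - ⅛*35 = (37 + 76) - 35/8 = 113 - 35/8 = 869/8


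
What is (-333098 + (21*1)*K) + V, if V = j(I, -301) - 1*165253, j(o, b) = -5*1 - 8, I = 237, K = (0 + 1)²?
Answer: -498343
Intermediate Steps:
K = 1 (K = 1² = 1)
j(o, b) = -13 (j(o, b) = -5 - 8 = -13)
V = -165266 (V = -13 - 1*165253 = -13 - 165253 = -165266)
(-333098 + (21*1)*K) + V = (-333098 + (21*1)*1) - 165266 = (-333098 + 21*1) - 165266 = (-333098 + 21) - 165266 = -333077 - 165266 = -498343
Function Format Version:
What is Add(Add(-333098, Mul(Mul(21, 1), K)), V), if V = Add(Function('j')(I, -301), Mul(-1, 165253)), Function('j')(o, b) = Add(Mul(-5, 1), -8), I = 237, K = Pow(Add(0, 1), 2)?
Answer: -498343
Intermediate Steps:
K = 1 (K = Pow(1, 2) = 1)
Function('j')(o, b) = -13 (Function('j')(o, b) = Add(-5, -8) = -13)
V = -165266 (V = Add(-13, Mul(-1, 165253)) = Add(-13, -165253) = -165266)
Add(Add(-333098, Mul(Mul(21, 1), K)), V) = Add(Add(-333098, Mul(Mul(21, 1), 1)), -165266) = Add(Add(-333098, Mul(21, 1)), -165266) = Add(Add(-333098, 21), -165266) = Add(-333077, -165266) = -498343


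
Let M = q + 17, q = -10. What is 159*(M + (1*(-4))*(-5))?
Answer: 4293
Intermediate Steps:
M = 7 (M = -10 + 17 = 7)
159*(M + (1*(-4))*(-5)) = 159*(7 + (1*(-4))*(-5)) = 159*(7 - 4*(-5)) = 159*(7 + 20) = 159*27 = 4293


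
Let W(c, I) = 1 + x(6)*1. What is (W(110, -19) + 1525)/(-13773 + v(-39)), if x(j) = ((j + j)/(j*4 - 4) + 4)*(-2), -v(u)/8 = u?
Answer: -2528/22435 ≈ -0.11268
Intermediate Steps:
v(u) = -8*u
x(j) = -8 - 4*j/(-4 + 4*j) (x(j) = ((2*j)/(4*j - 4) + 4)*(-2) = ((2*j)/(-4 + 4*j) + 4)*(-2) = (2*j/(-4 + 4*j) + 4)*(-2) = (4 + 2*j/(-4 + 4*j))*(-2) = -8 - 4*j/(-4 + 4*j))
W(c, I) = -41/5 (W(c, I) = 1 + ((8 - 9*6)/(-1 + 6))*1 = 1 + ((8 - 54)/5)*1 = 1 + ((⅕)*(-46))*1 = 1 - 46/5*1 = 1 - 46/5 = -41/5)
(W(110, -19) + 1525)/(-13773 + v(-39)) = (-41/5 + 1525)/(-13773 - 8*(-39)) = 7584/(5*(-13773 + 312)) = (7584/5)/(-13461) = (7584/5)*(-1/13461) = -2528/22435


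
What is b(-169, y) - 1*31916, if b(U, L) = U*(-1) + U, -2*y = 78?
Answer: -31916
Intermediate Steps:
y = -39 (y = -½*78 = -39)
b(U, L) = 0 (b(U, L) = -U + U = 0)
b(-169, y) - 1*31916 = 0 - 1*31916 = 0 - 31916 = -31916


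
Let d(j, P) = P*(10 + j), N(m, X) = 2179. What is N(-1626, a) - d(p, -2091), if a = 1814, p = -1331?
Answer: -2760032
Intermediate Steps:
N(-1626, a) - d(p, -2091) = 2179 - (-2091)*(10 - 1331) = 2179 - (-2091)*(-1321) = 2179 - 1*2762211 = 2179 - 2762211 = -2760032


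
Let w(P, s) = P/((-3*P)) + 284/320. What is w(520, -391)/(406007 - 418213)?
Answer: -133/2929440 ≈ -4.5401e-5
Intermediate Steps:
w(P, s) = 133/240 (w(P, s) = P*(-1/(3*P)) + 284*(1/320) = -1/3 + 71/80 = 133/240)
w(520, -391)/(406007 - 418213) = 133/(240*(406007 - 418213)) = (133/240)/(-12206) = (133/240)*(-1/12206) = -133/2929440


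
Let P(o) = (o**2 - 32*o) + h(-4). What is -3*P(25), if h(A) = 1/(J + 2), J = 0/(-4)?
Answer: 1047/2 ≈ 523.50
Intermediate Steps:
J = 0 (J = 0*(-1/4) = 0)
h(A) = 1/2 (h(A) = 1/(0 + 2) = 1/2)
P(o) = 1/2 + o**2 - 32*o (P(o) = (o**2 - 32*o) + 1/2 = 1/2 + o**2 - 32*o)
-3*P(25) = -3*(1/2 + 25**2 - 32*25) = -3*(1/2 + 625 - 800) = -3*(-349/2) = 1047/2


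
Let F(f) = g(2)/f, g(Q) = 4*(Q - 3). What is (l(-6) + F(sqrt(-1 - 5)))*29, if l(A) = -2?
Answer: -58 + 58*I*sqrt(6)/3 ≈ -58.0 + 47.357*I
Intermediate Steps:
g(Q) = -12 + 4*Q (g(Q) = 4*(-3 + Q) = -12 + 4*Q)
F(f) = -4/f (F(f) = (-12 + 4*2)/f = (-12 + 8)/f = -4/f)
(l(-6) + F(sqrt(-1 - 5)))*29 = (-2 - 4/sqrt(-1 - 5))*29 = (-2 - 4*(-I*sqrt(6)/6))*29 = (-2 - (-2)*I*sqrt(6)/3)*29 = (-2 + 2*I*sqrt(6)/3)*29 = -58 + 58*I*sqrt(6)/3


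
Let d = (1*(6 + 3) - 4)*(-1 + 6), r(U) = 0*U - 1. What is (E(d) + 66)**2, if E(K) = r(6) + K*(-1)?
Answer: 1600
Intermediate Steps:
r(U) = -1 (r(U) = 0 - 1 = -1)
d = 25 (d = (1*9 - 4)*5 = (9 - 4)*5 = 5*5 = 25)
E(K) = -1 - K (E(K) = -1 + K*(-1) = -1 - K)
(E(d) + 66)**2 = ((-1 - 1*25) + 66)**2 = ((-1 - 25) + 66)**2 = (-26 + 66)**2 = 40**2 = 1600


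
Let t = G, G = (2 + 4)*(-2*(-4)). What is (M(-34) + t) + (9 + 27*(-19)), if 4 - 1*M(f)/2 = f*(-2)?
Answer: -584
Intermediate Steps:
G = 48 (G = 6*8 = 48)
t = 48
M(f) = 8 + 4*f (M(f) = 8 - 2*f*(-2) = 8 - (-4)*f = 8 + 4*f)
(M(-34) + t) + (9 + 27*(-19)) = ((8 + 4*(-34)) + 48) + (9 + 27*(-19)) = ((8 - 136) + 48) + (9 - 513) = (-128 + 48) - 504 = -80 - 504 = -584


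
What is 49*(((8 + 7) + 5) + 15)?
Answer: 1715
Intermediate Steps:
49*(((8 + 7) + 5) + 15) = 49*((15 + 5) + 15) = 49*(20 + 15) = 49*35 = 1715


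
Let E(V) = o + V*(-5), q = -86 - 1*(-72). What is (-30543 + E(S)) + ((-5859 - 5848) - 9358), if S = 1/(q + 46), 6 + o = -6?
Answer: -1651845/32 ≈ -51620.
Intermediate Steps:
o = -12 (o = -6 - 6 = -12)
q = -14 (q = -86 + 72 = -14)
S = 1/32 (S = 1/(-14 + 46) = 1/32 ≈ 0.031250)
E(V) = -12 - 5*V (E(V) = -12 + V*(-5) = -12 - 5*V)
(-30543 + E(S)) + ((-5859 - 5848) - 9358) = (-30543 + (-12 - 5*1/32)) + ((-5859 - 5848) - 9358) = (-30543 + (-12 - 5/32)) + (-11707 - 9358) = (-30543 - 389/32) - 21065 = -977765/32 - 21065 = -1651845/32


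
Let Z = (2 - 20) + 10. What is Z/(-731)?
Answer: 8/731 ≈ 0.010944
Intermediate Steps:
Z = -8 (Z = -18 + 10 = -8)
Z/(-731) = -8/(-731) = -8*(-1/731) = 8/731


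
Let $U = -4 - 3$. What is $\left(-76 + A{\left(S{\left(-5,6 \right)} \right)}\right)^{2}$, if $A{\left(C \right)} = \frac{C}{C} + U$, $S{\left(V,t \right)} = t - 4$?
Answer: $6724$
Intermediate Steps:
$S{\left(V,t \right)} = -4 + t$
$U = -7$
$A{\left(C \right)} = -6$ ($A{\left(C \right)} = \frac{C}{C} - 7 = 1 - 7 = -6$)
$\left(-76 + A{\left(S{\left(-5,6 \right)} \right)}\right)^{2} = \left(-76 - 6\right)^{2} = \left(-82\right)^{2} = 6724$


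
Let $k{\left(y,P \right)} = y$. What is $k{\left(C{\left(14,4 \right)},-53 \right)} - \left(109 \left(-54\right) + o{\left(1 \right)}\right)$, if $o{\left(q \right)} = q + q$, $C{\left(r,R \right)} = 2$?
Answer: $5886$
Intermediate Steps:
$o{\left(q \right)} = 2 q$
$k{\left(C{\left(14,4 \right)},-53 \right)} - \left(109 \left(-54\right) + o{\left(1 \right)}\right) = 2 - \left(109 \left(-54\right) + 2 \cdot 1\right) = 2 - \left(-5886 + 2\right) = 2 - -5884 = 2 + 5884 = 5886$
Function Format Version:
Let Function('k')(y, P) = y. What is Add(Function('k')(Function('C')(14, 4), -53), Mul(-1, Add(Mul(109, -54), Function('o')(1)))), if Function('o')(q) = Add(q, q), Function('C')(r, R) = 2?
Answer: 5886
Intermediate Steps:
Function('o')(q) = Mul(2, q)
Add(Function('k')(Function('C')(14, 4), -53), Mul(-1, Add(Mul(109, -54), Function('o')(1)))) = Add(2, Mul(-1, Add(Mul(109, -54), Mul(2, 1)))) = Add(2, Mul(-1, Add(-5886, 2))) = Add(2, Mul(-1, -5884)) = Add(2, 5884) = 5886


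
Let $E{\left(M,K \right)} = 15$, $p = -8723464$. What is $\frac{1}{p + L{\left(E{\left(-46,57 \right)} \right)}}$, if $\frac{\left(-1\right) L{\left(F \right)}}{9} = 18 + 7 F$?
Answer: $- \frac{1}{8724571} \approx -1.1462 \cdot 10^{-7}$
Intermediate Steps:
$L{\left(F \right)} = -162 - 63 F$ ($L{\left(F \right)} = - 9 \left(18 + 7 F\right) = -162 - 63 F$)
$\frac{1}{p + L{\left(E{\left(-46,57 \right)} \right)}} = \frac{1}{-8723464 - 1107} = \frac{1}{-8724571} = - \frac{1}{8724571}$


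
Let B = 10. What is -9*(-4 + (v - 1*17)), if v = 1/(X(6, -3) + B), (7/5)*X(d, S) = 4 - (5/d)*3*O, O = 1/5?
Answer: 4707/25 ≈ 188.28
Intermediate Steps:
O = 1/5 ≈ 0.20000
X(d, S) = 20/7 - 15/(7*d) (X(d, S) = 5*(4 - (5/d)*3/5)/7 = 5*(4 - 15/d/5)/7 = 5*(4 - 3/d)/7 = 20/7 - 15/(7*d))
v = 2/25 (v = 1/((5/7)*(-3 + 4*6)/6 + 10) = 1/((5/7)*(1/6)*(-3 + 24) + 10) = 1/((5/7)*(1/6)*21 + 10) = 1/(5/2 + 10) = 1/(25/2) = 2/25 ≈ 0.080000)
-9*(-4 + (v - 1*17)) = -9*(-4 + (2/25 - 1*17)) = -9*(-4 + (2/25 - 17)) = -9*(-4 - 423/25) = -9*(-523/25) = 4707/25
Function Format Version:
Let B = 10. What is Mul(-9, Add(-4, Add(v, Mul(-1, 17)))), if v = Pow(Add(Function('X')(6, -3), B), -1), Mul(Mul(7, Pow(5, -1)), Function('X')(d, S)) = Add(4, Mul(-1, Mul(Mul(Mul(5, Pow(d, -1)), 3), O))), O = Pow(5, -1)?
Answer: Rational(4707, 25) ≈ 188.28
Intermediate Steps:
O = Rational(1, 5) ≈ 0.20000
Function('X')(d, S) = Add(Rational(20, 7), Mul(Rational(-15, 7), Pow(d, -1))) (Function('X')(d, S) = Mul(Rational(5, 7), Add(4, Mul(-1, Mul(Mul(Mul(5, Pow(d, -1)), 3), Rational(1, 5))))) = Mul(Rational(5, 7), Add(4, Mul(-1, Mul(Mul(15, Pow(d, -1)), Rational(1, 5))))) = Mul(Rational(5, 7), Add(4, Mul(-1, Mul(3, Pow(d, -1))))) = Mul(Rational(5, 7), Add(4, Mul(-3, Pow(d, -1)))) = Add(Rational(20, 7), Mul(Rational(-15, 7), Pow(d, -1))))
v = Rational(2, 25) (v = Pow(Add(Mul(Rational(5, 7), Pow(6, -1), Add(-3, Mul(4, 6))), 10), -1) = Pow(Add(Mul(Rational(5, 7), Rational(1, 6), Add(-3, 24)), 10), -1) = Pow(Add(Mul(Rational(5, 7), Rational(1, 6), 21), 10), -1) = Pow(Add(Rational(5, 2), 10), -1) = Pow(Rational(25, 2), -1) = Rational(2, 25) ≈ 0.080000)
Mul(-9, Add(-4, Add(v, Mul(-1, 17)))) = Mul(-9, Add(-4, Add(Rational(2, 25), Mul(-1, 17)))) = Mul(-9, Add(-4, Add(Rational(2, 25), -17))) = Mul(-9, Add(-4, Rational(-423, 25))) = Mul(-9, Rational(-523, 25)) = Rational(4707, 25)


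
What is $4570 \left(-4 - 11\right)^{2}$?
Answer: $1028250$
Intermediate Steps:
$4570 \left(-4 - 11\right)^{2} = 4570 \left(-15\right)^{2} = 4570 \cdot 225 = 1028250$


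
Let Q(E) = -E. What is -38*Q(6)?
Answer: 228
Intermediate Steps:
-38*Q(6) = -(-38)*6 = -38*(-6) = 228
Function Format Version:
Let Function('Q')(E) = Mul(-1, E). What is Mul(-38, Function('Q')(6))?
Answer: 228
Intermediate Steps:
Mul(-38, Function('Q')(6)) = Mul(-38, Mul(-1, 6)) = Mul(-38, -6) = 228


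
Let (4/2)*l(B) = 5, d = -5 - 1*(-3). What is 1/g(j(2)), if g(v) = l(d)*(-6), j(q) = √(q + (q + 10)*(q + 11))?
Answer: -1/15 ≈ -0.066667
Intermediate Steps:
d = -2 (d = -5 + 3 = -2)
l(B) = 5/2 (l(B) = (½)*5 = 5/2)
j(q) = √(q + (10 + q)*(11 + q))
g(v) = -15 (g(v) = (5/2)*(-6) = -15)
1/g(j(2)) = 1/(-15) = -1/15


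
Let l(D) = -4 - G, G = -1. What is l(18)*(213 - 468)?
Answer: 765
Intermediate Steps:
l(D) = -3 (l(D) = -4 - 1*(-1) = -4 + 1 = -3)
l(18)*(213 - 468) = -3*(213 - 468) = -3*(-255) = 765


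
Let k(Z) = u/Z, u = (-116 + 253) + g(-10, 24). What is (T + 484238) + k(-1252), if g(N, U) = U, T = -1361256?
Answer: -1098026697/1252 ≈ -8.7702e+5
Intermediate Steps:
u = 161 (u = (-116 + 253) + 24 = 137 + 24 = 161)
k(Z) = 161/Z
(T + 484238) + k(-1252) = (-1361256 + 484238) + 161/(-1252) = -877018 + 161*(-1/1252) = -877018 - 161/1252 = -1098026697/1252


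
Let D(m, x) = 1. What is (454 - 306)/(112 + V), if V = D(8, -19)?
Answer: 148/113 ≈ 1.3097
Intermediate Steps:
V = 1
(454 - 306)/(112 + V) = (454 - 306)/(112 + 1) = 148/113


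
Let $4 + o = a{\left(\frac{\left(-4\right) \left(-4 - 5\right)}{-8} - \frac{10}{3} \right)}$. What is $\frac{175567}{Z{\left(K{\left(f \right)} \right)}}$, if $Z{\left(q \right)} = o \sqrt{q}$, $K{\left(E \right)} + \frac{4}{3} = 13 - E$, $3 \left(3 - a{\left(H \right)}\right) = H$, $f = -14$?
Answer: $\frac{451458 \sqrt{231}}{319} \approx 21510.0$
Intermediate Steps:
$a{\left(H \right)} = 3 - \frac{H}{3}$
$o = \frac{29}{18}$ ($o = -4 + \left(3 - \frac{\frac{\left(-4\right) \left(-4 - 5\right)}{-8} - \frac{10}{3}}{3}\right) = -4 + \left(3 - \frac{\left(-4\right) \left(-9\right) \left(- \frac{1}{8}\right) - \frac{10}{3}}{3}\right) = -4 + \left(3 - \frac{36 \left(- \frac{1}{8}\right) - \frac{10}{3}}{3}\right) = -4 + \left(3 - \frac{- \frac{9}{2} - \frac{10}{3}}{3}\right) = -4 + \left(3 - - \frac{47}{18}\right) = -4 + \left(3 + \frac{47}{18}\right) = -4 + \frac{101}{18} = \frac{29}{18} \approx 1.6111$)
$K{\left(E \right)} = \frac{35}{3} - E$ ($K{\left(E \right)} = - \frac{4}{3} - \left(-13 + E\right) = \frac{35}{3} - E$)
$Z{\left(q \right)} = \frac{29 \sqrt{q}}{18}$
$\frac{175567}{Z{\left(K{\left(f \right)} \right)}} = \frac{175567}{\frac{29}{18} \sqrt{\frac{35}{3} - -14}} = \frac{175567}{\frac{29}{18} \sqrt{\frac{35}{3} + 14}} = \frac{175567}{\frac{29}{18} \sqrt{\frac{77}{3}}} = \frac{175567}{\frac{29}{18} \frac{\sqrt{231}}{3}} = \frac{175567}{\frac{29}{54} \sqrt{231}} = 175567 \frac{18 \sqrt{231}}{2233} = \frac{451458 \sqrt{231}}{319}$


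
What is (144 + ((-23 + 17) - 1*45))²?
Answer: 8649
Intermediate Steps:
(144 + ((-23 + 17) - 1*45))² = (144 + (-6 - 45))² = (144 - 51)² = 93² = 8649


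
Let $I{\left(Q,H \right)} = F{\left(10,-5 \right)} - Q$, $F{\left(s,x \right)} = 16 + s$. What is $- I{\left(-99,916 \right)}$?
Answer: $-125$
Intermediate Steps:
$I{\left(Q,H \right)} = 26 - Q$ ($I{\left(Q,H \right)} = \left(16 + 10\right) - Q = 26 - Q$)
$- I{\left(-99,916 \right)} = - (26 - -99) = - (26 + 99) = \left(-1\right) 125 = -125$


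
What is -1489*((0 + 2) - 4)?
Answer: 2978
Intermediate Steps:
-1489*((0 + 2) - 4) = -1489*(2 - 4) = -1489*(-2) = 2978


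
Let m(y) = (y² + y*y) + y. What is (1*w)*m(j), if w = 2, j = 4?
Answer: 72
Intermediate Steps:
m(y) = y + 2*y² (m(y) = (y² + y²) + y = 2*y² + y = y + 2*y²)
(1*w)*m(j) = (1*2)*(4*(1 + 2*4)) = 2*(4*(1 + 8)) = 2*(4*9) = 2*36 = 72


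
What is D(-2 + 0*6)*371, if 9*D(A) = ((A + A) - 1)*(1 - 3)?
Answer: 3710/9 ≈ 412.22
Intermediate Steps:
D(A) = 2/9 - 4*A/9 (D(A) = (((A + A) - 1)*(1 - 3))/9 = ((2*A - 1)*(-2))/9 = ((-1 + 2*A)*(-2))/9 = (2 - 4*A)/9 = 2/9 - 4*A/9)
D(-2 + 0*6)*371 = (2/9 - 4*(-2 + 0*6)/9)*371 = (2/9 - 4*(-2 + 0)/9)*371 = (2/9 - 4/9*(-2))*371 = (2/9 + 8/9)*371 = (10/9)*371 = 3710/9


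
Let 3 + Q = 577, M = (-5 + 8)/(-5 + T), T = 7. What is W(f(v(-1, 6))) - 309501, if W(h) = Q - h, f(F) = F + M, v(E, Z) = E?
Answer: -617855/2 ≈ -3.0893e+5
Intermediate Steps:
M = 3/2 (M = (-5 + 8)/(-5 + 7) = 3/2 ≈ 1.5000)
Q = 574 (Q = -3 + 577 = 574)
f(F) = 3/2 + F (f(F) = F + 3/2 = 3/2 + F)
W(h) = 574 - h
W(f(v(-1, 6))) - 309501 = (574 - (3/2 - 1)) - 309501 = (574 - 1*½) - 309501 = (574 - ½) - 309501 = 1147/2 - 309501 = -617855/2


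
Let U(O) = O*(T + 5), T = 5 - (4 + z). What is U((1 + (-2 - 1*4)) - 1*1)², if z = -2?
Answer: 2304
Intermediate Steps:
T = 3 (T = 5 - (4 - 2) = 5 - 1*2 = 5 - 2 = 3)
U(O) = 8*O (U(O) = O*(3 + 5) = O*8 = 8*O)
U((1 + (-2 - 1*4)) - 1*1)² = (8*((1 + (-2 - 1*4)) - 1*1))² = (8*((1 + (-2 - 4)) - 1))² = (8*((1 - 6) - 1))² = (8*(-5 - 1))² = (8*(-6))² = (-48)² = 2304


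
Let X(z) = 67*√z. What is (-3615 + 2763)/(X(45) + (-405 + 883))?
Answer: -407256/26479 + 171252*√5/26479 ≈ -0.91865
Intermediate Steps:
(-3615 + 2763)/(X(45) + (-405 + 883)) = (-3615 + 2763)/(67*√45 + (-405 + 883)) = -852/(67*(3*√5) + 478) = -852/(201*√5 + 478) = -852/(478 + 201*√5)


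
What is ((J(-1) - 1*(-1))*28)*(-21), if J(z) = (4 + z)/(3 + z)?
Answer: -1470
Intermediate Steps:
J(z) = (4 + z)/(3 + z)
((J(-1) - 1*(-1))*28)*(-21) = (((4 - 1)/(3 - 1) - 1*(-1))*28)*(-21) = ((3/2 + 1)*28)*(-21) = ((5/2)*28)*(-21) = 70*(-21) = -1470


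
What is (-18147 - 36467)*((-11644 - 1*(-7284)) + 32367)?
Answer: -1529574298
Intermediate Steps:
(-18147 - 36467)*((-11644 - 1*(-7284)) + 32367) = -54614*((-11644 + 7284) + 32367) = -54614*(-4360 + 32367) = -54614*28007 = -1529574298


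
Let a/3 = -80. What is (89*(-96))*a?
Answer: 2050560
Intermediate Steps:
a = -240 (a = 3*(-80) = -240)
(89*(-96))*a = (89*(-96))*(-240) = -8544*(-240) = 2050560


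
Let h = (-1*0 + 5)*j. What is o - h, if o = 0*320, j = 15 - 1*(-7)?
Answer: -110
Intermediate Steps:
j = 22 (j = 15 + 7 = 22)
h = 110 (h = (-1*0 + 5)*22 = (0 + 5)*22 = 5*22 = 110)
o = 0
o - h = 0 - 1*110 = 0 - 110 = -110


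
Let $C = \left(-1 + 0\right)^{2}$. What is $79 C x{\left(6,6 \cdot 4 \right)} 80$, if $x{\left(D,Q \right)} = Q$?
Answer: $151680$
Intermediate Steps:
$C = 1$ ($C = \left(-1\right)^{2} = 1$)
$79 C x{\left(6,6 \cdot 4 \right)} 80 = 79 \cdot 1 \cdot 6 \cdot 4 \cdot 80 = 79 \cdot 1 \cdot 24 \cdot 80 = 79 \cdot 24 \cdot 80 = 1896 \cdot 80 = 151680$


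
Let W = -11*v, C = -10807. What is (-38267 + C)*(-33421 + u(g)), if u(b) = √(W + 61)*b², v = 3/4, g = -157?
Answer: 1640102154 - 604812513*√211 ≈ -7.1453e+9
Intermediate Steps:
v = ¾ (v = 3*(¼) = ¾ ≈ 0.75000)
W = -33/4 (W = -11*¾ = -33/4 ≈ -8.2500)
u(b) = √211*b²/2 (u(b) = √(-33/4 + 61)*b² = √(211/4)*b² = (√211/2)*b² = √211*b²/2)
(-38267 + C)*(-33421 + u(g)) = (-38267 - 10807)*(-33421 + (½)*√211*(-157)²) = -49074*(-33421 + (½)*√211*24649) = -49074*(-33421 + 24649*√211/2) = 1640102154 - 604812513*√211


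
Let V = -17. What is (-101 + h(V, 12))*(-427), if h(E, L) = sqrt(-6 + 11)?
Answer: 43127 - 427*sqrt(5) ≈ 42172.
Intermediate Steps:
h(E, L) = sqrt(5)
(-101 + h(V, 12))*(-427) = (-101 + sqrt(5))*(-427) = 43127 - 427*sqrt(5)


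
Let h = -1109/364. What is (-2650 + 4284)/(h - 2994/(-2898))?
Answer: -41039544/50573 ≈ -811.49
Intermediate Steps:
h = -1109/364 (h = -1109*1/364 = -1109/364 ≈ -3.0467)
(-2650 + 4284)/(h - 2994/(-2898)) = (-2650 + 4284)/(-1109/364 - 2994/(-2898)) = 1634/(-1109/364 - 2994*(-1/2898)) = 1634/(-1109/364 + 499/483) = 1634/(-50573/25116) = 1634*(-25116/50573) = -41039544/50573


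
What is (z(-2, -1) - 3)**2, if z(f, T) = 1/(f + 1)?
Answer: 16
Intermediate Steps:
z(f, T) = 1/(1 + f)
(z(-2, -1) - 3)**2 = (1/(1 - 2) - 3)**2 = (1/(-1) - 3)**2 = (-1 - 3)**2 = (-4)**2 = 16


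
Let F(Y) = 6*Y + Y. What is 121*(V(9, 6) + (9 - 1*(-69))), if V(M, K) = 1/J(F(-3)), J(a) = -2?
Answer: 18755/2 ≈ 9377.5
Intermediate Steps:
F(Y) = 7*Y
V(M, K) = -½ (V(M, K) = 1/(-2) = -½)
121*(V(9, 6) + (9 - 1*(-69))) = 121*(-½ + (9 - 1*(-69))) = 121*(-½ + (9 + 69)) = 121*(-½ + 78) = 121*(155/2) = 18755/2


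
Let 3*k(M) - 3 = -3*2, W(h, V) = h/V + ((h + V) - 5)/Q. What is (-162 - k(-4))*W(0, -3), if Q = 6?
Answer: 644/3 ≈ 214.67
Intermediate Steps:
W(h, V) = -5/6 + V/6 + h/6 + h/V (W(h, V) = h/V + ((h + V) - 5)/6 = h/V + ((V + h) - 5)*(1/6) = h/V + (-5 + V + h)*(1/6) = h/V + (-5/6 + V/6 + h/6) = -5/6 + V/6 + h/6 + h/V)
k(M) = -1 (k(M) = 1 + (-3*2)/3 = 1 + (1/3)*(-6) = 1 - 2 = -1)
(-162 - k(-4))*W(0, -3) = (-162 - 1*(-1))*((0 + (1/6)*(-3)*(-5 - 3 + 0))/(-3)) = (-162 + 1)*(-(0 + (1/6)*(-3)*(-8))/3) = -(-161)*(0 + 4)/3 = -(-161)*4/3 = -161*(-4/3) = 644/3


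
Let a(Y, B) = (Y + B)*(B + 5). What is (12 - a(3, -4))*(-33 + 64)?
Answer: 403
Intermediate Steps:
a(Y, B) = (5 + B)*(B + Y) (a(Y, B) = (B + Y)*(5 + B) = (5 + B)*(B + Y))
(12 - a(3, -4))*(-33 + 64) = (12 - ((-4)² + 5*(-4) + 5*3 - 4*3))*(-33 + 64) = (12 - (16 - 20 + 15 - 12))*31 = (12 - 1*(-1))*31 = (12 + 1)*31 = 13*31 = 403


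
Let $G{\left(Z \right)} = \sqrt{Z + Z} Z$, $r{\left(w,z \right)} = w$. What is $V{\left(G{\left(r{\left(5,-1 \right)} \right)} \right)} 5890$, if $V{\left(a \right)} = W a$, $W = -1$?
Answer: $- 29450 \sqrt{10} \approx -93129.0$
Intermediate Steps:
$G{\left(Z \right)} = \sqrt{2} Z^{\frac{3}{2}}$ ($G{\left(Z \right)} = \sqrt{2 Z} Z = \sqrt{2} \sqrt{Z} Z = \sqrt{2} Z^{\frac{3}{2}}$)
$V{\left(a \right)} = - a$
$V{\left(G{\left(r{\left(5,-1 \right)} \right)} \right)} 5890 = - \sqrt{2} \cdot 5^{\frac{3}{2}} \cdot 5890 = - \sqrt{2} \cdot 5 \sqrt{5} \cdot 5890 = - 5 \sqrt{10} \cdot 5890 = - 29450 \sqrt{10}$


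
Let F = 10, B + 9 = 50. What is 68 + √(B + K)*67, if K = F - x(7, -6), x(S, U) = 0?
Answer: 68 + 67*√51 ≈ 546.48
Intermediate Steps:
B = 41 (B = -9 + 50 = 41)
K = 10 (K = 10 - 1*0 = 10 + 0 = 10)
68 + √(B + K)*67 = 68 + √(41 + 10)*67 = 68 + √51*67 = 68 + 67*√51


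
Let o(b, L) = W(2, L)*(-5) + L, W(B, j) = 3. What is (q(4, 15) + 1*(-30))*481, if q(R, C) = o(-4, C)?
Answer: -14430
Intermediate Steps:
o(b, L) = -15 + L (o(b, L) = 3*(-5) + L = -15 + L)
q(R, C) = -15 + C
(q(4, 15) + 1*(-30))*481 = ((-15 + 15) + 1*(-30))*481 = (0 - 30)*481 = -30*481 = -14430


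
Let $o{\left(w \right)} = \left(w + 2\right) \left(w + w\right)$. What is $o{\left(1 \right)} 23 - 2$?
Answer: $136$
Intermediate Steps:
$o{\left(w \right)} = 2 w \left(2 + w\right)$ ($o{\left(w \right)} = \left(2 + w\right) 2 w = 2 w \left(2 + w\right)$)
$o{\left(1 \right)} 23 - 2 = 2 \cdot 1 \left(2 + 1\right) 23 - 2 = 2 \cdot 1 \cdot 3 \cdot 23 - 2 = 6 \cdot 23 - 2 = 138 - 2 = 136$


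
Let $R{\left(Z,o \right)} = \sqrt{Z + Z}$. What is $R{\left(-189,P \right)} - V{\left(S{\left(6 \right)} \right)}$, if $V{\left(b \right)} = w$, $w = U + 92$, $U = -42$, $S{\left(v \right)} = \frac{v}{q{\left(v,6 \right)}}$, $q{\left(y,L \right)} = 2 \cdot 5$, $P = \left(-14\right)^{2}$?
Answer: $-50 + 3 i \sqrt{42} \approx -50.0 + 19.442 i$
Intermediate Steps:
$P = 196$
$q{\left(y,L \right)} = 10$
$R{\left(Z,o \right)} = \sqrt{2} \sqrt{Z}$ ($R{\left(Z,o \right)} = \sqrt{2 Z} = \sqrt{2} \sqrt{Z}$)
$S{\left(v \right)} = \frac{v}{10}$
$w = 50$ ($w = -42 + 92 = 50$)
$V{\left(b \right)} = 50$
$R{\left(-189,P \right)} - V{\left(S{\left(6 \right)} \right)} = \sqrt{2} \sqrt{-189} - 50 = \sqrt{2} \cdot 3 i \sqrt{21} - 50 = 3 i \sqrt{42} - 50 = -50 + 3 i \sqrt{42}$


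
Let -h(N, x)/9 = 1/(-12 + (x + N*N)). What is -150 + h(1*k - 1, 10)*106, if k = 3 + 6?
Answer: -5127/31 ≈ -165.39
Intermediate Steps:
k = 9
h(N, x) = -9/(-12 + x + N**2) (h(N, x) = -9/(-12 + (x + N*N)) = -9/(-12 + (x + N**2)) = -9/(-12 + x + N**2))
-150 + h(1*k - 1, 10)*106 = -150 - 9/(-12 + 10 + (1*9 - 1)**2)*106 = -150 - 9/(-12 + 10 + (9 - 1)**2)*106 = -150 - 9/(-12 + 10 + 8**2)*106 = -150 - 9/(-12 + 10 + 64)*106 = -150 - 9/62*106 = -150 - 477/31 = -5127/31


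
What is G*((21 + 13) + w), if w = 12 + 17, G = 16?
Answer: 1008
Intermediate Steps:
w = 29
G*((21 + 13) + w) = 16*((21 + 13) + 29) = 16*(34 + 29) = 16*63 = 1008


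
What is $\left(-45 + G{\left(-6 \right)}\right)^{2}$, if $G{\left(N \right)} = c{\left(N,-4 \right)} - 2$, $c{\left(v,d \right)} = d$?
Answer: $2601$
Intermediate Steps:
$G{\left(N \right)} = -6$ ($G{\left(N \right)} = -4 - 2 = -6$)
$\left(-45 + G{\left(-6 \right)}\right)^{2} = \left(-45 - 6\right)^{2} = \left(-51\right)^{2} = 2601$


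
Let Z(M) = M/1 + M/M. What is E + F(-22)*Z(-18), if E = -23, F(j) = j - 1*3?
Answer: 402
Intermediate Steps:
F(j) = -3 + j (F(j) = j - 3 = -3 + j)
Z(M) = 1 + M (Z(M) = M*1 + 1 = M + 1 = 1 + M)
E + F(-22)*Z(-18) = -23 + (-3 - 22)*(1 - 18) = -23 - 25*(-17) = -23 + 425 = 402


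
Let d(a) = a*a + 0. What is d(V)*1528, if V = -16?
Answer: 391168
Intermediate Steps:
d(a) = a**2 (d(a) = a**2 + 0 = a**2)
d(V)*1528 = (-16)**2*1528 = 256*1528 = 391168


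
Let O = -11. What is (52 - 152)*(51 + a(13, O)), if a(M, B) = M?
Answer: -6400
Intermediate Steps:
(52 - 152)*(51 + a(13, O)) = (52 - 152)*(51 + 13) = -100*64 = -6400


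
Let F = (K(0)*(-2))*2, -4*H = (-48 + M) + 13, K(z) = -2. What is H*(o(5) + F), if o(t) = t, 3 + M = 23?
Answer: 195/4 ≈ 48.750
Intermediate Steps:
M = 20 (M = -3 + 23 = 20)
H = 15/4 (H = -((-48 + 20) + 13)/4 = -(-28 + 13)/4 = -¼*(-15) = 15/4 ≈ 3.7500)
F = 8 (F = -2*(-2)*2 = 4*2 = 8)
H*(o(5) + F) = 15*(5 + 8)/4 = (15/4)*13 = 195/4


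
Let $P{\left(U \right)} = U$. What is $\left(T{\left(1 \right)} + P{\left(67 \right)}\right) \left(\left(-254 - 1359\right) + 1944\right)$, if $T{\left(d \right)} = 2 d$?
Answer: $22839$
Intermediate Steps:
$\left(T{\left(1 \right)} + P{\left(67 \right)}\right) \left(\left(-254 - 1359\right) + 1944\right) = \left(2 \cdot 1 + 67\right) \left(\left(-254 - 1359\right) + 1944\right) = \left(2 + 67\right) \left(\left(-254 - 1359\right) + 1944\right) = 69 \left(-1613 + 1944\right) = 69 \cdot 331 = 22839$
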